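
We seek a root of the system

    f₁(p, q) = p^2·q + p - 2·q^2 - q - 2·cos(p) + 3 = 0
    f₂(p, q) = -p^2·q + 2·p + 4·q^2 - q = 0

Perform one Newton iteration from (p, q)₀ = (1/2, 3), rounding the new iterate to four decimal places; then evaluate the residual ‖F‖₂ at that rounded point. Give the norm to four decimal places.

At (1/2, 3): F = (-18.505165, 33.2500).
Jacobian J = [[2·p·q + 2·sin(p) + 1, p^2 - 4·q - 1], [-2·p·q + 2, -p^2 + 8·q - 1]].
At the point, J = [[4.958851, -12.7500], [-1.0000, 22.7500]] (det J = 100.063862).
Solving J·Δ = −F gives Δ = (-0.0294, -1.4628).
Then the next iterate is (p, q)₁ = (0.4706, 1.5372).
Re-evaluating at (0.4706, 1.5372): F = (-4.234725, 8.515500), so ‖F‖₂ = 9.5103.

9.5103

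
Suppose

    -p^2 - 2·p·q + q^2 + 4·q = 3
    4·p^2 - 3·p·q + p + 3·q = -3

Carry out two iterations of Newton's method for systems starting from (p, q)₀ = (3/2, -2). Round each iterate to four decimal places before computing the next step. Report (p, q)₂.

(0.5745, -3.7781)

At (3/2, -2): F = (-3.2500, 16.5000).
Jacobian J = [[-2·p - 2·q, -2·p + 2·q + 4], [8·p - 3·q + 1, -3·p + 3]].
At the point, J = [[1.0000, -3.0000], [19.0000, -1.5000]] (det J = 55.5000).
Solving J·Δ = −F gives Δ = (-0.9797, -1.4099).
Then the next iterate is (p, q)₁ = (0.5203, -3.4099).
Round to (0.5203, -3.4099) and repeat: F = (-1.734552, -0.304039), J = [[5.7792, -3.8604], [15.3921, 1.4391]].
Δ = (0.0542, -0.3682), so (p, q)₂ = (0.5745, -3.7781).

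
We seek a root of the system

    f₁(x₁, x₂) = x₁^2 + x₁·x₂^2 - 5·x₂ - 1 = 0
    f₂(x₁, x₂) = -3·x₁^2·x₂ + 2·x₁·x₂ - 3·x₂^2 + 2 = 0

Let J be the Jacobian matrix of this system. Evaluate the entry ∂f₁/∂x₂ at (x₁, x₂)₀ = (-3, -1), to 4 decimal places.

∂f₁/∂x₂ = 2·x₁·x₂ - 5.
At (-3, -1) this is 1.0000.

1.0000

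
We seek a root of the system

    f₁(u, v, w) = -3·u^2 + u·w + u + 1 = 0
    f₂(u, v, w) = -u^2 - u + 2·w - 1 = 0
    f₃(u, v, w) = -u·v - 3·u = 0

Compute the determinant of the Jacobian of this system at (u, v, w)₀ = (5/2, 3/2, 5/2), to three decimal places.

-20.000

J = [[-6·u + w + 1, 0, u], [-2·u - 1, 0, 2], [-v - 3, -u, 0]].
At the point, J = [[-11.500, 0.000, 2.500], [-6.000, 0.000, 2.000], [-4.500, -2.500, 0.000]].
det J = -20.000.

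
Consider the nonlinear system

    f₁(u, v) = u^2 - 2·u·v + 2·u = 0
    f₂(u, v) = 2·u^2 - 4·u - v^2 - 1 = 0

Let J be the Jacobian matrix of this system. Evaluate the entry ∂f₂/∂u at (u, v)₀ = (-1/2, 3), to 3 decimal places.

∂f₂/∂u = 4·u - 4.
At (-1/2, 3) this is -6.000.

-6.000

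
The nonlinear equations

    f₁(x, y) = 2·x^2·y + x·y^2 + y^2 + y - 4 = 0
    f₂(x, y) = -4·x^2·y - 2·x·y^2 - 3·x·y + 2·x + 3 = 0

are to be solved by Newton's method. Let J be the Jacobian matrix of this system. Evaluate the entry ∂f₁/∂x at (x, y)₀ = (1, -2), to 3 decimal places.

-4.000

∂f₁/∂x = 4·x·y + y^2.
At (1, -2) this is -4.000.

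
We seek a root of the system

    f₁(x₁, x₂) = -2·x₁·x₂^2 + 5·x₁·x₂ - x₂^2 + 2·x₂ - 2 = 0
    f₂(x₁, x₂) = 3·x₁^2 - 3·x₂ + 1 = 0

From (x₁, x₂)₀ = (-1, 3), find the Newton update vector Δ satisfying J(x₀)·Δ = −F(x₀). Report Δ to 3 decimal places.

(-0.778, -0.111)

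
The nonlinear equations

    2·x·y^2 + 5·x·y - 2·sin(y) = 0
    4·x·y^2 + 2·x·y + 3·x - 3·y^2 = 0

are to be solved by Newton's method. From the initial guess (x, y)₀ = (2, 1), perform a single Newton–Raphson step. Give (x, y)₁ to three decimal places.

At (2, 1): F = (12.31706, 15.000).
Jacobian J = [[2·y^2 + 5·y, 4·x·y + 5·x - 2·cos(y)], [4·y^2 + 2·y + 3, 8·x·y + 2·x - 6·y]].
At the point, J = [[7.000, 16.91940], [9.000, 14.000]] (det J = -54.27456).
Solving J·Δ = −F gives Δ = (-1.499, -0.108).
Then the next iterate is (x, y)₁ = (0.501, 0.892).

(0.501, 0.892)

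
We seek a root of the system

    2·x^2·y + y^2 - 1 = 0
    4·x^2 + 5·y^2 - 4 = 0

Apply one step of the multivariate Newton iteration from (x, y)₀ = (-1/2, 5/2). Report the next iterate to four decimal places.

At (-1/2, 5/2): F = (6.5000, 28.2500).
Jacobian J = [[4·x·y, 2·x^2 + 2·y], [8·x, 10·y]].
At the point, J = [[-5.0000, 5.5000], [-4.0000, 25.0000]] (det J = -103.0000).
Solving J·Δ = −F gives Δ = (0.0692, -1.1189).
Then the next iterate is (x, y)₁ = (-0.4308, 1.3811).

(-0.4308, 1.3811)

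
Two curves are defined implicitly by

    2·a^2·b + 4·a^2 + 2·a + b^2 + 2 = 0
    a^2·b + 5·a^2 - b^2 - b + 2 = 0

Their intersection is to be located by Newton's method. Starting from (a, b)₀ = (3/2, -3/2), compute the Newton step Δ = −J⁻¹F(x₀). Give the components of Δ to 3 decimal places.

At (3/2, -3/2): F = (9.500, 9.125).
Jacobian J = [[4·a·b + 8·a + 2, 2·a^2 + 2·b], [2·a·b + 10·a, a^2 - 2·b - 1]].
At the point, J = [[5.000, 1.500], [10.500, 4.250]] (det J = 5.500).
Solving J·Δ = −F gives Δ = (-4.852, 9.841).

(-4.852, 9.841)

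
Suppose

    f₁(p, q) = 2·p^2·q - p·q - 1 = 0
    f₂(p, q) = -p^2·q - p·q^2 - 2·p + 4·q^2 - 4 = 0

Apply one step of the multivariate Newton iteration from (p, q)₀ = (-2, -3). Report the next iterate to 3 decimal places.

At (-2, -3): F = (-31.000, 66.000).
Jacobian J = [[4·p·q - q, 2·p^2 - p], [-2·p·q - q^2 - 2, -p^2 - 2·p·q + 8·q]].
At the point, J = [[27.000, 10.000], [-23.000, -40.000]] (det J = -850.000).
Solving J·Δ = −F gives Δ = (0.682, 1.258).
Then the next iterate is (p, q)₁ = (-1.318, -1.742).

(-1.318, -1.742)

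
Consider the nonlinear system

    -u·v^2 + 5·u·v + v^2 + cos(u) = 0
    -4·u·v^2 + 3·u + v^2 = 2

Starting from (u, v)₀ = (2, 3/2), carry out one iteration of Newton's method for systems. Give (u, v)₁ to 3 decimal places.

(-1.596, 1.968)

At (2, 3/2): F = (12.33385, -11.750).
Jacobian J = [[-v^2 + 5·v - sin(u), -2·u·v + 5·u + 2·v], [-4·v^2 + 3, -8·u·v + 2·v]].
At the point, J = [[4.34070, 7.000], [-6.000, -21.000]] (det J = -49.15475).
Solving J·Δ = −F gives Δ = (-3.596, 0.468).
Then the next iterate is (u, v)₁ = (-1.596, 1.968).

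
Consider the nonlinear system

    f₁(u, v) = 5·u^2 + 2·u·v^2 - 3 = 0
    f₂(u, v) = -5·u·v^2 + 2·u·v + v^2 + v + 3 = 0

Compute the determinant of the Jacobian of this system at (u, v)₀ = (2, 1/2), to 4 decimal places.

J = [[10·u + 2·v^2, 4·u·v], [-5·v^2 + 2·v, -10·u·v + 2·u + 2·v + 1]].
At the point, J = [[20.5000, 4.0000], [-0.2500, -4.0000]].
det J = -81.0000.

-81.0000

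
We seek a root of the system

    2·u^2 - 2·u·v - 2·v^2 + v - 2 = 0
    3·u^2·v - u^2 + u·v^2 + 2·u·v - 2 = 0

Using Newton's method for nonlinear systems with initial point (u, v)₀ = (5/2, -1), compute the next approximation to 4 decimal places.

(1.4583, -0.5933)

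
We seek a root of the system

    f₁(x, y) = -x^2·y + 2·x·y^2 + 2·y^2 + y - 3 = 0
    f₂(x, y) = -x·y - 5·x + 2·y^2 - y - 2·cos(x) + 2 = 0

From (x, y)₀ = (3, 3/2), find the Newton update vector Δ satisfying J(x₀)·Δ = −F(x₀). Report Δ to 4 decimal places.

At (3, 3/2): F = (3.0000, -12.520015).
Jacobian J = [[-2·x·y + 2·y^2, -x^2 + 4·x·y + 4·y + 1], [-y + 2·sin(x) - 5, -x + 4·y - 1]].
At the point, J = [[-4.5000, 16.0000], [-6.217760, 2.0000]] (det J = 90.484160).
Solving J·Δ = −F gives Δ = (-2.2802, -0.8288).

(-2.2802, -0.8288)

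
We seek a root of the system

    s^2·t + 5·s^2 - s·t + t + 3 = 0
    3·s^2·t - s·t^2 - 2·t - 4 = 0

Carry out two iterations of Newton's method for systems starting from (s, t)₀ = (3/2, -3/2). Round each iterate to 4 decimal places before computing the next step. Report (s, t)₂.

(0.0155, -2.2462)

At (3/2, -3/2): F = (11.6250, -14.5000).
Jacobian J = [[2·s·t + 10·s - t, s^2 - s + 1], [6·s·t - t^2, 3·s^2 - 2·s·t - 2]].
At the point, J = [[12.0000, 1.7500], [-15.7500, 9.2500]] (det J = 138.5625).
Solving J·Δ = −F gives Δ = (-0.9592, -0.0656).
Then the next iterate is (s, t)₁ = (0.5408, -1.5656).
Round to (0.5408, -1.5656) and repeat: F = (3.285517, -3.568005), J = [[5.280247, 0.751665], [-7.531162, 0.570747]].
Δ = (-0.5253, -0.6806), so (s, t)₂ = (0.0155, -2.2462).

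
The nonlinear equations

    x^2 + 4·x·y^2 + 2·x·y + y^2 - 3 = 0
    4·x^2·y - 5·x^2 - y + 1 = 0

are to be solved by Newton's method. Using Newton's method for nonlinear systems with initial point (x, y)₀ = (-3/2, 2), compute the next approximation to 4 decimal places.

At (-3/2, 2): F = (-26.7500, 5.7500).
Jacobian J = [[2·x + 4·y^2 + 2·y, 8·x·y + 2·x + 2·y], [8·x·y - 10·x, 4·x^2 - 1]].
At the point, J = [[17.0000, -23.0000], [-9.0000, 8.0000]] (det J = -71.0000).
Solving J·Δ = −F gives Δ = (-1.1514, -2.0141).
Then the next iterate is (x, y)₁ = (-2.6514, -0.0141).

(-2.6514, -0.0141)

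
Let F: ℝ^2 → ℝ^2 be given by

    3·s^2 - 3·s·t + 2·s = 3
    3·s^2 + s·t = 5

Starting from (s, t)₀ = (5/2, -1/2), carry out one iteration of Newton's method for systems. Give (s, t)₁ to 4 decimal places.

(1.5000, 0.3000)

At (5/2, -1/2): F = (24.5000, 12.5000).
Jacobian J = [[6·s - 3·t + 2, -3·s], [6·s + t, s]].
At the point, J = [[18.5000, -7.5000], [14.5000, 2.5000]] (det J = 155.0000).
Solving J·Δ = −F gives Δ = (-1.0000, 0.8000).
Then the next iterate is (s, t)₁ = (1.5000, 0.3000).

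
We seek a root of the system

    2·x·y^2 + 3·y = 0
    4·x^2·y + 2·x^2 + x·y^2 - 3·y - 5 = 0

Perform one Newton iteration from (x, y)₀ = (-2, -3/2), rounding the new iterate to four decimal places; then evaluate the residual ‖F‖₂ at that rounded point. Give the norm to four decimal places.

At (-2, -3/2): F = (-13.5000, -21.0000).
Jacobian J = [[2·y^2, 4·x·y + 3], [8·x·y + 4·x + y^2, 4·x^2 + 2·x·y - 3]].
At the point, J = [[4.5000, 15.0000], [18.2500, 19.0000]] (det J = -188.2500).
Solving J·Δ = −F gives Δ = (0.3108, 0.8068).
Then the next iterate is (x, y)₁ = (-1.6892, -0.6932).
Re-evaluating at (-1.6892, -0.6932): F = (-3.703010, -5.937210), so ‖F‖₂ = 6.9973.

6.9973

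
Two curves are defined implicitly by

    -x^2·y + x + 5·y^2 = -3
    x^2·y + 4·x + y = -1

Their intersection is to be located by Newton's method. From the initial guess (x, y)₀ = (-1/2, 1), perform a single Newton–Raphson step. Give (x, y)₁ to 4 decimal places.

At (-1/2, 1): F = (7.2500, 0.2500).
Jacobian J = [[-2·x·y + 1, -x^2 + 10·y], [2·x·y + 4, x^2 + 1]].
At the point, J = [[2.0000, 9.7500], [3.0000, 1.2500]] (det J = -26.7500).
Solving J·Δ = −F gives Δ = (0.2477, -0.7944).
Then the next iterate is (x, y)₁ = (-0.2523, 0.2056).

(-0.2523, 0.2056)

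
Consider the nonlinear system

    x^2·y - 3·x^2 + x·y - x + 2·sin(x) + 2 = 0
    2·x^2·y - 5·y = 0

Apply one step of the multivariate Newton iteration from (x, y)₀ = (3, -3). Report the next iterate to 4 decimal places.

At (3, -3): F = (-63.717760, -39.0000).
Jacobian J = [[2·x·y - 6·x + y + 2·cos(x) - 1, x^2 + x], [4·x·y, 2·x^2 - 5]].
At the point, J = [[-41.979985, 12.0000], [-36.0000, 13.0000]] (det J = -113.739805).
Solving J·Δ = −F gives Δ = (-3.1680, -5.7730).
Then the next iterate is (x, y)₁ = (-0.1680, -8.7730).

(-0.1680, -8.7730)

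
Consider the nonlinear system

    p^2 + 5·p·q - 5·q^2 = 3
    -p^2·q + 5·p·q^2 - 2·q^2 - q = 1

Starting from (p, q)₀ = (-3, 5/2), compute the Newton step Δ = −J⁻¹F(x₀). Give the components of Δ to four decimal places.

At (-3, 5/2): F = (-62.7500, -132.2500).
Jacobian J = [[2·p + 5·q, 5·p - 10·q], [-2·p·q + 5·q^2, -p^2 + 10·p·q - 4·q - 1]].
At the point, J = [[6.5000, -40.0000], [46.2500, -95.0000]] (det J = 1232.5000).
Solving J·Δ = −F gives Δ = (-0.5446, -1.6573).

(-0.5446, -1.6573)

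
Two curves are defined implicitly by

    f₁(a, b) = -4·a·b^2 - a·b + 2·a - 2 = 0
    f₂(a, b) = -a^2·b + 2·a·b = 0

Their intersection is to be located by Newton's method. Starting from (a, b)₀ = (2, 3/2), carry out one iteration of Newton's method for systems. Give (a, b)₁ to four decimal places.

(2.0000, 0.7692)

At (2, 3/2): F = (-19.0000, 0.0000).
Jacobian J = [[-4·b^2 - b + 2, -8·a·b - a], [-2·a·b + 2·b, -a^2 + 2·a]].
At the point, J = [[-8.5000, -26.0000], [-3.0000, 0.0000]] (det J = -78.0000).
Solving J·Δ = −F gives Δ = (0.0000, -0.7308).
Then the next iterate is (a, b)₁ = (2.0000, 0.7692).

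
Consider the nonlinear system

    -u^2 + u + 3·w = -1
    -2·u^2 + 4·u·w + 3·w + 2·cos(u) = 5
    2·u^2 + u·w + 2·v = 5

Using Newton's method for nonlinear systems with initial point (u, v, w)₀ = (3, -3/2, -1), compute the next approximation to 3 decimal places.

(2.998, -8.982, 1.663)

At (3, -3/2, -1): F = (-8.000, -39.97998, 7.000).
Jacobian J = [[-2·u + 1, 0, 3], [-4·u + 4·w - 2·sin(u), 0, 4·u + 3], [4·u + w, 2, u]].
At the point, J = [[-5.000, 0.000, 3.000], [-16.28224, 0.000, 15.000], [11.000, 2.000, 3.000]] (det J = 52.30656).
Solving J·Δ = −F gives Δ = (-0.002, -7.482, 2.663).
Then the next iterate is (u, v, w)₁ = (2.998, -8.982, 1.663).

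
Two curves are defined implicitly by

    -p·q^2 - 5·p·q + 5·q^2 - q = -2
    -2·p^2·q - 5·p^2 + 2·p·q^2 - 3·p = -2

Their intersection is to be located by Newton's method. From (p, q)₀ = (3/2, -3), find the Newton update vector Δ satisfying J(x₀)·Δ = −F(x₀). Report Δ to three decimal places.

(1.360, 2.277)

At (3/2, -3): F = (59.000, 26.750).
Jacobian J = [[-q^2 - 5·q, -2·p·q - 5·p + 10·q - 1], [-4·p·q - 10·p + 2·q^2 - 3, -2·p^2 + 4·p·q]].
At the point, J = [[6.000, -29.500], [18.000, -22.500]] (det J = 396.000).
Solving J·Δ = −F gives Δ = (1.360, 2.277).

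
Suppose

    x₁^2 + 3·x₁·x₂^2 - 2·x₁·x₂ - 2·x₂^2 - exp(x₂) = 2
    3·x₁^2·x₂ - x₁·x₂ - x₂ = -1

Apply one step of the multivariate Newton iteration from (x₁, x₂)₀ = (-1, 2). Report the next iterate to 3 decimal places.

At (-1, 2): F = (-24.38906, 7.000).
Jacobian J = [[2·x₁ + 3·x₂^2 - 2·x₂, 6·x₁·x₂ - 2·x₁ - 4·x₂ - exp(x₂)], [6·x₁·x₂ - x₂, 3·x₁^2 - x₁ - 1]].
At the point, J = [[6.000, -25.38906], [-14.000, 3.000]] (det J = -337.44679).
Solving J·Δ = −F gives Δ = (0.310, -0.887).
Then the next iterate is (x₁, x₂)₁ = (-0.690, 1.113).

(-0.690, 1.113)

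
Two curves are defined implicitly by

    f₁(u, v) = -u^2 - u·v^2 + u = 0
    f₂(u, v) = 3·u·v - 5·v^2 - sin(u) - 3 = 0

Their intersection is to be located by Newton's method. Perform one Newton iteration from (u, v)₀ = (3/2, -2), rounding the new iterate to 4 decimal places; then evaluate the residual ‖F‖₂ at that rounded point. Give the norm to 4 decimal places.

9.0130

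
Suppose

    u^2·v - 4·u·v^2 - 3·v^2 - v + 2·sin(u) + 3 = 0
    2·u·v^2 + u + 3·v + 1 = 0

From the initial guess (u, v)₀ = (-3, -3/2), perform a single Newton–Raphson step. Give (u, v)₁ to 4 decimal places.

(-0.6212, -1.1706)

At (-3, -3/2): F = (10.967760, -20.0000).
Jacobian J = [[2·u·v - 4·v^2 + 2·cos(u), u^2 - 8·u·v - 6·v - 1], [2·v^2 + 1, 4·u·v + 3]].
At the point, J = [[-1.979985, -19.0000], [5.5000, 21.0000]] (det J = 62.920315).
Solving J·Δ = −F gives Δ = (2.3788, 0.3294).
Then the next iterate is (u, v)₁ = (-0.6212, -1.1706).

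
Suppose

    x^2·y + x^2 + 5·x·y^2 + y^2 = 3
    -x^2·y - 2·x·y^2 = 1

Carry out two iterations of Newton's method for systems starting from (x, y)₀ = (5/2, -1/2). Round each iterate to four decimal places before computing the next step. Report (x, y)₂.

At (5/2, -1/2): F = (3.5000, 0.8750).
Jacobian J = [[2·x·y + 2·x + 5·y^2, x^2 + 10·x·y + 2·y], [-2·x·y - 2·y^2, -x^2 - 4·x·y]].
At the point, J = [[3.7500, -7.2500], [2.0000, -1.2500]] (det J = 9.8125).
Solving J·Δ = −F gives Δ = (-0.2006, 0.3790).
Then the next iterate is (x, y)₁ = (2.2994, -0.1210).
Round to (2.2994, -0.1210) and repeat: F = (1.830453, -0.427575), J = [[4.115550, 2.262966], [0.527173, -4.174331]].
Δ = (-0.3632, -0.1483), so (x, y)₂ = (1.9362, -0.2693).

(1.9362, -0.2693)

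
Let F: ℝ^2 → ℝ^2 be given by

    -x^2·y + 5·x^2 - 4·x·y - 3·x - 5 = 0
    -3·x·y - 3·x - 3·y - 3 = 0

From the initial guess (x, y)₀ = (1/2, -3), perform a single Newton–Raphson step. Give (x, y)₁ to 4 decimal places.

At (1/2, -3): F = (1.5000, 9.0000).
Jacobian J = [[-2·x·y + 10·x - 4·y - 3, -x^2 - 4·x], [-3·y - 3, -3·x - 3]].
At the point, J = [[17.0000, -2.2500], [6.0000, -4.5000]] (det J = -63.0000).
Solving J·Δ = −F gives Δ = (0.2143, 2.2857).
Then the next iterate is (x, y)₁ = (0.7143, -0.7143).

(0.7143, -0.7143)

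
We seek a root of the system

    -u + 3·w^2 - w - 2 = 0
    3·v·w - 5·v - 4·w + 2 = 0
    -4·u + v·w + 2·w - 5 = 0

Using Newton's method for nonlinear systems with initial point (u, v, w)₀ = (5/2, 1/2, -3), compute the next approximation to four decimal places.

At (5/2, 1/2, -3): F = (25.5000, 7.0000, -22.5000).
Jacobian J = [[-1, 0, 6·w - 1], [0, 3·w - 5, 3·v - 4], [-4, w, v + 2]].
At the point, J = [[-1.0000, 0.0000, -19.0000], [0.0000, -14.0000, -2.5000], [-4.0000, -3.0000, 2.5000]] (det J = 1106.5000).
Solving J·Δ = −F gives Δ = (-4.7901, 0.2153, 1.5942).
Then the next iterate is (u, v, w)₁ = (-2.2901, 0.7153, -1.4058).

(-2.2901, 0.7153, -1.4058)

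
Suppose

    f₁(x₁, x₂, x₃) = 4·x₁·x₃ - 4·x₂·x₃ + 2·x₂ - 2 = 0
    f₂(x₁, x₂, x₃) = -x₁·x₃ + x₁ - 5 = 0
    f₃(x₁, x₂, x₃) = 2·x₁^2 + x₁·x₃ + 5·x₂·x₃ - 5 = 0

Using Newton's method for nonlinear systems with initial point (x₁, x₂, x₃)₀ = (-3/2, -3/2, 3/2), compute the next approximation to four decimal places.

At (-3/2, -3/2, 3/2): F = (-5.0000, -4.2500, -14.0000).
Jacobian J = [[4·x₃, -4·x₃ + 2, 4·x₁ - 4·x₂], [-x₃ + 1, 0, -x₁], [4·x₁ + x₃, 5·x₃, x₁ + 5·x₂]].
At the point, J = [[6.0000, -4.0000, 0.0000], [-0.5000, 0.0000, 1.5000], [-4.5000, 7.5000, -9.0000]] (det J = -22.5000).
Solving J·Δ = −F gives Δ = (13.0333, 18.3000, 7.1778).
Then the next iterate is (x₁, x₂, x₃)₁ = (11.5333, 16.8000, 8.6778).

(11.5333, 16.8000, 8.6778)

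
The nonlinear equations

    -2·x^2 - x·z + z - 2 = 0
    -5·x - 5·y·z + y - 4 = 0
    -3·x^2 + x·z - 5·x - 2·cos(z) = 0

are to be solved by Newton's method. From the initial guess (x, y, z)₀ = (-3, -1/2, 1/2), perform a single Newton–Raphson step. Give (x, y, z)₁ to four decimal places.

(-1.7381, 4.5806, 1.3721)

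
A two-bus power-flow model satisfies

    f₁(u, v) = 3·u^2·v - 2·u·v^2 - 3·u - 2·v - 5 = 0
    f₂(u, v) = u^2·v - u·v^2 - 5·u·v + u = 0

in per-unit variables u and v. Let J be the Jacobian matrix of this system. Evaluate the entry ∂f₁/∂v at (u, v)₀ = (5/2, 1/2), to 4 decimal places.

11.7500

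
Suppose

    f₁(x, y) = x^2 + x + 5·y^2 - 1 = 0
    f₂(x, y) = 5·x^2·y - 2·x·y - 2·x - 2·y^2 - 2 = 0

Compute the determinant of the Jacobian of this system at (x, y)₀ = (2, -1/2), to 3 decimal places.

35.000

J = [[2·x + 1, 10·y], [10·x·y - 2·y - 2, 5·x^2 - 2·x - 4·y]].
At the point, J = [[5.000, -5.000], [-11.000, 18.000]].
det J = 35.000.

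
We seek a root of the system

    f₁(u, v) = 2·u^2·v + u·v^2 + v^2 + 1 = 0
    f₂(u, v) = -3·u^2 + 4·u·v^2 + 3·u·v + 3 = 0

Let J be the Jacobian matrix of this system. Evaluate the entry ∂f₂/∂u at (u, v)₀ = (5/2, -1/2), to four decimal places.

∂f₂/∂u = -6·u + 4·v^2 + 3·v.
At (5/2, -1/2) this is -15.5000.

-15.5000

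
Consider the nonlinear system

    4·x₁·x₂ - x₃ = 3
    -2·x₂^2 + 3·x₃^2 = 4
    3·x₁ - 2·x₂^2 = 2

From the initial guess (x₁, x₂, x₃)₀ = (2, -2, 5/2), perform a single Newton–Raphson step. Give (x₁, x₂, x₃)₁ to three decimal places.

(0.501, -0.938, 1.484)

At (2, -2, 5/2): F = (-21.500, 6.750, -4.000).
Jacobian J = [[4·x₂, 4·x₁, -1], [0, -4·x₂, 6·x₃], [3, -4·x₂, 0]].
At the point, J = [[-8.000, 8.000, -1.000], [0.000, 8.000, 15.000], [3.000, 8.000, 0.000]] (det J = 1344.000).
Solving J·Δ = −F gives Δ = (-1.499, 1.062, -1.016).
Then the next iterate is (x₁, x₂, x₃)₁ = (0.501, -0.938, 1.484).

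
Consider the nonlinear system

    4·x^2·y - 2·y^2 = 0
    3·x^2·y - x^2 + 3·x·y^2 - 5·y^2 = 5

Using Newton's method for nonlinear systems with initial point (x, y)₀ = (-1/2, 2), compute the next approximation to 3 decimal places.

At (-1/2, 2): F = (-6.000, -29.750).
Jacobian J = [[8·x·y, 4·x^2 - 4·y], [6·x·y - 2·x + 3·y^2, 3·x^2 + 6·x·y - 10·y]].
At the point, J = [[-8.000, -7.000], [7.000, -25.250]] (det J = 251.000).
Solving J·Δ = −F gives Δ = (0.226, -1.116).
Then the next iterate is (x, y)₁ = (-0.274, 0.884).

(-0.274, 0.884)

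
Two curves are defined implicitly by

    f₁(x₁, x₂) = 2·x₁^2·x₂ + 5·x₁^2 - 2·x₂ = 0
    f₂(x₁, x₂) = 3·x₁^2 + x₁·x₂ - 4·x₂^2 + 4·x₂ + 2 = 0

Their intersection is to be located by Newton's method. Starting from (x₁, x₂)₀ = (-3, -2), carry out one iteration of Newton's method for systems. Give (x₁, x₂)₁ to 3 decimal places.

(-3.206, -2.890)

At (-3, -2): F = (13.000, 11.000).
Jacobian J = [[4·x₁·x₂ + 10·x₁, 2·x₁^2 - 2], [6·x₁ + x₂, x₁ - 8·x₂ + 4]].
At the point, J = [[-6.000, 16.000], [-20.000, 17.000]] (det J = 218.000).
Solving J·Δ = −F gives Δ = (-0.206, -0.890).
Then the next iterate is (x₁, x₂)₁ = (-3.206, -2.890).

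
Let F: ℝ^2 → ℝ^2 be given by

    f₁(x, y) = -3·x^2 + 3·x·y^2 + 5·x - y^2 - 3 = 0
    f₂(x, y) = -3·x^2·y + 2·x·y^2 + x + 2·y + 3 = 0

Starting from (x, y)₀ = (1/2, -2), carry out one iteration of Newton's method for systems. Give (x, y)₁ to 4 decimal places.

(1.4338, 4.9118)

At (1/2, -2): F = (0.7500, 5.0000).
Jacobian J = [[-6·x + 3·y^2 + 5, 6·x·y - 2·y], [-6·x·y + 2·y^2 + 1, -3·x^2 + 4·x·y + 2]].
At the point, J = [[14.0000, -2.0000], [15.0000, -2.7500]] (det J = -8.5000).
Solving J·Δ = −F gives Δ = (0.9338, 6.9118).
Then the next iterate is (x, y)₁ = (1.4338, 4.9118).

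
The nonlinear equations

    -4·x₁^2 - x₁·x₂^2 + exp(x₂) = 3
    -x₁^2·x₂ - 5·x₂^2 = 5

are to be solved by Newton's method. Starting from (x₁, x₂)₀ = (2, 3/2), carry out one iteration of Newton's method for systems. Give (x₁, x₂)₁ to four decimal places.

(1.0298, 0.6353)

At (2, 3/2): F = (-19.018311, -22.2500).
Jacobian J = [[-8·x₁ - x₂^2, -2·x₁·x₂ + exp(x₂)], [-2·x₁·x₂, -x₁^2 - 10·x₂]].
At the point, J = [[-18.2500, -1.518311], [-6.0000, -19.0000]] (det J = 337.640134).
Solving J·Δ = −F gives Δ = (-0.9702, -0.8647).
Then the next iterate is (x₁, x₂)₁ = (1.0298, 0.6353).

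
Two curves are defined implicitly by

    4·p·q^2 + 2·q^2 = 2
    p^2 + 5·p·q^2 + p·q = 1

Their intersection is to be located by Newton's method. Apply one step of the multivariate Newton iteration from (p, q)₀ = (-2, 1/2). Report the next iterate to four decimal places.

(-0.4706, 0.1716)

At (-2, 1/2): F = (-3.5000, -0.5000).
Jacobian J = [[4·q^2, 8·p·q + 4·q], [2·p + 5·q^2 + q, 10·p·q + p]].
At the point, J = [[1.0000, -6.0000], [-2.2500, -12.0000]] (det J = -25.5000).
Solving J·Δ = −F gives Δ = (1.5294, -0.3284).
Then the next iterate is (p, q)₁ = (-0.4706, 0.1716).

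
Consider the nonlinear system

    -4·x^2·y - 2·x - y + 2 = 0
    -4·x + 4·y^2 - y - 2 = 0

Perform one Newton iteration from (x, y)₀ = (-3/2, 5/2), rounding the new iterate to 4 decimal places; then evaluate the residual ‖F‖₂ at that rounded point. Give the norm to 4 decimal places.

8.2865

At (-3/2, 5/2): F = (-20.0000, 26.5000).
Jacobian J = [[-8·x·y - 2, -4·x^2 - 1], [-4, 8·y - 1]].
At the point, J = [[28.0000, -10.0000], [-4.0000, 19.0000]] (det J = 492.0000).
Solving J·Δ = −F gives Δ = (0.2337, -1.3455).
Then the next iterate is (x, y)₁ = (-1.2663, 1.1545).
Re-evaluating at (-1.2663, 1.1545): F = (-4.026935, 7.242181), so ‖F‖₂ = 8.2865.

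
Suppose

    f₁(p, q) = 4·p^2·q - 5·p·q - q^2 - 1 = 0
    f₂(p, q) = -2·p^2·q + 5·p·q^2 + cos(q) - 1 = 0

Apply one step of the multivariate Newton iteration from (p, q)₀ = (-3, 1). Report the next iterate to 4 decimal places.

(-1.7081, 0.7646)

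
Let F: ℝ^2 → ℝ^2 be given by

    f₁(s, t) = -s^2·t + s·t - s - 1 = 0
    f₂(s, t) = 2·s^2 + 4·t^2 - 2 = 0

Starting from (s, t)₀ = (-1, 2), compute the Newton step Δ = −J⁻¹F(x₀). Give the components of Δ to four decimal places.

At (-1, 2): F = (-4.0000, 16.0000).
Jacobian J = [[-2·s·t + t - 1, -s^2 + s], [4·s, 8·t]].
At the point, J = [[5.0000, -2.0000], [-4.0000, 16.0000]] (det J = 72.0000).
Solving J·Δ = −F gives Δ = (0.4444, -0.8889).

(0.4444, -0.8889)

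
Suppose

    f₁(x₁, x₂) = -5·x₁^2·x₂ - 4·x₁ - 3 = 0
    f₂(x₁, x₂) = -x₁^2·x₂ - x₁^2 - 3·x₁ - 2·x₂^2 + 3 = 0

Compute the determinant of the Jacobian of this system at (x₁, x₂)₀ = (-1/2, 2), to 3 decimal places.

-49.500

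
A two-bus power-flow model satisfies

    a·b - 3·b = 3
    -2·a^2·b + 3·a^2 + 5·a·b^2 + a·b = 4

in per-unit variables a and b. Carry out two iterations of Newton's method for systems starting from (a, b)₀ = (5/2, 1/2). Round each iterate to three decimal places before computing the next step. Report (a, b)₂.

(2.358, -3.100)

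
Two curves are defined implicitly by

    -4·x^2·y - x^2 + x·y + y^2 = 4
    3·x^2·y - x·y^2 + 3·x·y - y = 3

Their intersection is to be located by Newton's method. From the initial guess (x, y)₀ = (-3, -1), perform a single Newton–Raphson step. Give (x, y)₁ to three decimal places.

(-1.904, -0.849)

At (-3, -1): F = (27.000, -17.000).
Jacobian J = [[-8·x·y - 2·x + y, -4·x^2 + x + 2·y], [6·x·y - y^2 + 3·y, 3·x^2 - 2·x·y + 3·x - 1]].
At the point, J = [[-19.000, -41.000], [14.000, 11.000]] (det J = 365.000).
Solving J·Δ = −F gives Δ = (1.096, 0.151).
Then the next iterate is (x, y)₁ = (-1.904, -0.849).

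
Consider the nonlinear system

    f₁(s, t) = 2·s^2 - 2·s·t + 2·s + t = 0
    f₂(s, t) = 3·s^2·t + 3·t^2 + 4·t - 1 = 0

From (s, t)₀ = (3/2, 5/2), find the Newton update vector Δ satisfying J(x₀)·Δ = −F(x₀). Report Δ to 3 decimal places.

(-1.257, -0.635)

At (3/2, 5/2): F = (2.500, 44.625).
Jacobian J = [[4·s - 2·t + 2, -2·s + 1], [6·s·t, 3·s^2 + 6·t + 4]].
At the point, J = [[3.000, -2.000], [22.500, 25.750]] (det J = 122.250).
Solving J·Δ = −F gives Δ = (-1.257, -0.635).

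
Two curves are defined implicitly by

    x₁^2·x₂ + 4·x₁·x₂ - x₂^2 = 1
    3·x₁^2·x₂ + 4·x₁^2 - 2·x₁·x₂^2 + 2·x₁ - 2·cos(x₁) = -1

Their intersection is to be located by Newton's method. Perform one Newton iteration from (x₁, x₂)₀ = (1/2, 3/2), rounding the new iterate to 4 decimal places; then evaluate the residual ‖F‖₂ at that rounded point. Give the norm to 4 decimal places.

At (1/2, 3/2): F = (0.1250, 0.119835).
Jacobian J = [[2·x₁·x₂ + 4·x₂, x₁^2 + 4·x₁ - 2·x₂], [6·x₁·x₂ + 8·x₁ - 2·x₂^2 + 2·sin(x₁) + 2, 3·x₁^2 - 4·x₁·x₂]].
At the point, J = [[7.5000, -0.7500], [6.958851, -2.2500]] (det J = -11.655862).
Solving J·Δ = −F gives Δ = (-0.0164, 0.0025).
Then the next iterate is (x₁, x₂)₁ = (0.4836, 1.5025).
Re-evaluating at (0.4836, 1.5025): F = (0.000318, 0.002727), so ‖F‖₂ = 0.0027.

0.0027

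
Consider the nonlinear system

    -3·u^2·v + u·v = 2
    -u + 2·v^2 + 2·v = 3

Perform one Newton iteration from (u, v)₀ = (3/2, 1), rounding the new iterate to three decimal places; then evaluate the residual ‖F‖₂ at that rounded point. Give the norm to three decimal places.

2.537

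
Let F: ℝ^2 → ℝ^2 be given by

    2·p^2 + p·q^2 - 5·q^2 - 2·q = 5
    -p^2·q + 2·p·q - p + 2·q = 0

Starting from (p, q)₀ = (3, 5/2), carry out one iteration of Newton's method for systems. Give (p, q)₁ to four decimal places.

At (3, 5/2): F = (-4.5000, -5.5000).
Jacobian J = [[4·p + q^2, 2·p·q - 10·q - 2], [-2·p·q + 2·q - 1, -p^2 + 2·p + 2]].
At the point, J = [[18.2500, -12.0000], [-11.0000, -1.0000]] (det J = -150.2500).
Solving J·Δ = −F gives Δ = (-0.4093, -0.9975).
Then the next iterate is (p, q)₁ = (2.5907, 1.5025).

(2.5907, 1.5025)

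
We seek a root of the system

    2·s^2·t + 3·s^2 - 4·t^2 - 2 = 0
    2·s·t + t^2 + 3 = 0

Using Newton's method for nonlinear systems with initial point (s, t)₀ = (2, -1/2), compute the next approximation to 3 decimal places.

(2.000, -0.917)

At (2, -1/2): F = (5.000, 1.250).
Jacobian J = [[4·s·t + 6·s, 2·s^2 - 8·t], [2·t, 2·s + 2·t]].
At the point, J = [[8.000, 12.000], [-1.000, 3.000]] (det J = 36.000).
Solving J·Δ = −F gives Δ = (0.000, -0.417).
Then the next iterate is (s, t)₁ = (2.000, -0.917).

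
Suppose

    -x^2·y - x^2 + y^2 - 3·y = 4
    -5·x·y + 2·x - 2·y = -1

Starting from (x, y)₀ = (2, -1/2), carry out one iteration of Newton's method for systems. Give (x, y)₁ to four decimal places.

At (2, -1/2): F = (-4.2500, 11.0000).
Jacobian J = [[-2·x·y - 2·x, -x^2 + 2·y - 3], [-5·y + 2, -5·x - 2]].
At the point, J = [[-2.0000, -8.0000], [4.5000, -12.0000]] (det J = 60.0000).
Solving J·Δ = −F gives Δ = (-2.3167, 0.0479).
Then the next iterate is (x, y)₁ = (-0.3167, -0.4521).

(-0.3167, -0.4521)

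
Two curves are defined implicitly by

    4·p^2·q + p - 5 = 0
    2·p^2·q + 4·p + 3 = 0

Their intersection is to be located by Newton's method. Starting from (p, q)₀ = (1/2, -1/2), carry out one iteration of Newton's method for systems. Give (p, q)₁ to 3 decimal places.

At (1/2, -1/2): F = (-5.000, 4.750).
Jacobian J = [[8·p·q + 1, 4·p^2], [4·p·q + 4, 2·p^2]].
At the point, J = [[-1.000, 1.000], [3.000, 0.500]] (det J = -3.500).
Solving J·Δ = −F gives Δ = (-2.071, 2.929).
Then the next iterate is (p, q)₁ = (-1.571, 2.429).

(-1.571, 2.429)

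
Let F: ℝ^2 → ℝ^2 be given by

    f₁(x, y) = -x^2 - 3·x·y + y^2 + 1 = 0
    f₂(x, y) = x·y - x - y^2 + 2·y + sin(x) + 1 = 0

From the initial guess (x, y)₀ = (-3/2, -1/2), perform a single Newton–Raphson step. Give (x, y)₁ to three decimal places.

At (-3/2, -1/2): F = (-3.250, 1.00251).
Jacobian J = [[-2·x - 3·y, -3·x + 2·y], [y + cos(x) - 1, x - 2·y + 2]].
At the point, J = [[4.500, 3.500], [-1.42926, 1.500]] (det J = 11.75242).
Solving J·Δ = −F gives Δ = (0.713, 0.011).
Then the next iterate is (x, y)₁ = (-0.787, -0.489).

(-0.787, -0.489)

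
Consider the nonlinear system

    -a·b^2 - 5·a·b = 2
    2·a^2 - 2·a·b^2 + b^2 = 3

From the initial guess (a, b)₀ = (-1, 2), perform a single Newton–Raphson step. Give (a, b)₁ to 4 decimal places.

At (-1, 2): F = (12.0000, 11.0000).
Jacobian J = [[-b^2 - 5·b, -2·a·b - 5·a], [4·a - 2·b^2, -4·a·b + 2·b]].
At the point, J = [[-14.0000, 9.0000], [-12.0000, 12.0000]] (det J = -60.0000).
Solving J·Δ = −F gives Δ = (0.7500, -0.1667).
Then the next iterate is (a, b)₁ = (-0.2500, 1.8333).

(-0.2500, 1.8333)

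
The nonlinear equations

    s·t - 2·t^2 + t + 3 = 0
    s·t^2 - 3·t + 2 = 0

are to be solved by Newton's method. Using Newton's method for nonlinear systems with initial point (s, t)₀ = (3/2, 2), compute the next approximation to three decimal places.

(1.107, 1.857)

At (3/2, 2): F = (0.000, 2.000).
Jacobian J = [[t, s - 4·t + 1], [t^2, 2·s·t - 3]].
At the point, J = [[2.000, -5.500], [4.000, 3.000]] (det J = 28.000).
Solving J·Δ = −F gives Δ = (-0.393, -0.143).
Then the next iterate is (s, t)₁ = (1.107, 1.857).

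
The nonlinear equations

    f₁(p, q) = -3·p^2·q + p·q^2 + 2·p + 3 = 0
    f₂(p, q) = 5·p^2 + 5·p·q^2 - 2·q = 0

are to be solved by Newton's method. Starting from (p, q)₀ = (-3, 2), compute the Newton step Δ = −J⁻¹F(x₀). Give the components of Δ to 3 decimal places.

(1.181, -0.497)

At (-3, 2): F = (-69.000, -19.000).
Jacobian J = [[-6·p·q + q^2 + 2, -3·p^2 + 2·p·q], [10·p + 5·q^2, 10·p·q - 2]].
At the point, J = [[42.000, -39.000], [-10.000, -62.000]] (det J = -2994.000).
Solving J·Δ = −F gives Δ = (1.181, -0.497).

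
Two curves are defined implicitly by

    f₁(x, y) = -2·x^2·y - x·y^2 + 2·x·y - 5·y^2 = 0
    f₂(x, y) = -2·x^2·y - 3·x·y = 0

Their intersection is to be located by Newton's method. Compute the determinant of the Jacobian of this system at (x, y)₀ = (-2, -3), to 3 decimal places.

J = [[-4·x·y - y^2 + 2·y, -2·x^2 - 2·x·y + 2·x - 10·y], [-4·x·y - 3·y, -2·x^2 - 3·x]].
At the point, J = [[-39.000, 6.000], [-15.000, -2.000]].
det J = 168.000.

168.000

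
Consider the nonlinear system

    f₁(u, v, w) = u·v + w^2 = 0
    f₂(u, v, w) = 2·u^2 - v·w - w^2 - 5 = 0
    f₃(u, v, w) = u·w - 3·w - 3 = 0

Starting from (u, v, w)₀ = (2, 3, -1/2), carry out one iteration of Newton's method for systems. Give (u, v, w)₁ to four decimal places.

(1.1308, 0.1462, -2.5654)

At (2, 3, -1/2): F = (6.2500, 4.2500, -2.5000).
Jacobian J = [[v, u, 2·w], [4·u, -w, -v - 2·w], [w, 0, u - 3]].
At the point, J = [[3.0000, 2.0000, -1.0000], [8.0000, 0.5000, -2.0000], [-0.5000, 0.0000, -1.0000]] (det J = 16.2500).
Solving J·Δ = −F gives Δ = (-0.8692, -2.8538, -2.0654).
Then the next iterate is (u, v, w)₁ = (1.1308, 0.1462, -2.5654).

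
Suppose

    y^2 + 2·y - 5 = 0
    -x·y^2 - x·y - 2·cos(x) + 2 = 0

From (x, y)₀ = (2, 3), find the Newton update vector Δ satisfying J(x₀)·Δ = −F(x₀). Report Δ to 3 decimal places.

At (2, 3): F = (10.000, -21.16771).
Jacobian J = [[0, 2·y + 2], [-y^2 - y + 2·sin(x), -2·x·y - x]].
At the point, J = [[0.000, 8.000], [-10.18141, -14.000]] (det J = 81.45124).
Solving J·Δ = −F gives Δ = (-0.360, -1.250).

(-0.360, -1.250)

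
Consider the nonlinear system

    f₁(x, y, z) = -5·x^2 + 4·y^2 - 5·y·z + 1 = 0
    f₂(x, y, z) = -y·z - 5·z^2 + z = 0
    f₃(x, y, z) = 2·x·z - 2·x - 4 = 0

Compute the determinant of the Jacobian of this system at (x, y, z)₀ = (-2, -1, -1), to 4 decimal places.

84.0000

J = [[-10·x, 8·y - 5·z, -5·y], [0, -z, -y - 10·z + 1], [2·z - 2, 0, 2·x]].
At the point, J = [[20.0000, -3.0000, 5.0000], [0.0000, 1.0000, 12.0000], [-4.0000, 0.0000, -4.0000]].
det J = 84.0000.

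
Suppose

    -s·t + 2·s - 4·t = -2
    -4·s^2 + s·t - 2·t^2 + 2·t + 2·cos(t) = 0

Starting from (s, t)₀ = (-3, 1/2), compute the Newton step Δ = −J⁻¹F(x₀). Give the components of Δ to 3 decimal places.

(0.939, -3.091)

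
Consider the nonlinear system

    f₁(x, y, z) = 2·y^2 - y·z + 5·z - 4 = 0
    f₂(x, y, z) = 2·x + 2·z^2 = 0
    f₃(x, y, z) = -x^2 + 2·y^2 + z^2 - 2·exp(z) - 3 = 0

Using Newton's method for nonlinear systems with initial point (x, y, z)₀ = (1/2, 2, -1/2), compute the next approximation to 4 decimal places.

(0.1118, 1.5782, -0.1382)

At (1/2, 2, -1/2): F = (2.5000, 1.5000, 3.786939).
Jacobian J = [[0, 4·y - z, -y + 5], [2, 0, 4·z], [-2·x, 4·y, 2·z - 2·exp(z)]].
At the point, J = [[0.0000, 8.5000, 3.0000], [2.0000, 0.0000, -2.0000], [-1.0000, 8.0000, -2.213061]] (det J = 102.622042).
Solving J·Δ = −F gives Δ = (-0.3882, -0.4218, 0.3618).
Then the next iterate is (x, y, z)₁ = (0.1118, 1.5782, -0.1382).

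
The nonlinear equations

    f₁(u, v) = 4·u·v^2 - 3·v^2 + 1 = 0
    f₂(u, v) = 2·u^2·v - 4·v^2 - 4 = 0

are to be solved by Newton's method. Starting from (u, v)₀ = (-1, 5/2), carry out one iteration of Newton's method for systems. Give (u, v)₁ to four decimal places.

At (-1, 5/2): F = (-42.7500, -24.0000).
Jacobian J = [[4·v^2, 8·u·v - 6·v], [4·u·v, 2·u^2 - 8·v]].
At the point, J = [[25.0000, -35.0000], [-10.0000, -18.0000]] (det J = -800.0000).
Solving J·Δ = −F gives Δ = (-0.0881, -1.2844).
Then the next iterate is (u, v)₁ = (-1.0881, 1.2156).

(-1.0881, 1.2156)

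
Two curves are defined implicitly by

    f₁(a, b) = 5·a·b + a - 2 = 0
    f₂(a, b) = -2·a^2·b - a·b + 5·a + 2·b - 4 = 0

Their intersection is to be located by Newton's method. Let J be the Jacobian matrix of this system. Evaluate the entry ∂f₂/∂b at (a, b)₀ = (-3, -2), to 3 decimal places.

-13.000

∂f₂/∂b = -2·a^2 - a + 2.
At (-3, -2) this is -13.000.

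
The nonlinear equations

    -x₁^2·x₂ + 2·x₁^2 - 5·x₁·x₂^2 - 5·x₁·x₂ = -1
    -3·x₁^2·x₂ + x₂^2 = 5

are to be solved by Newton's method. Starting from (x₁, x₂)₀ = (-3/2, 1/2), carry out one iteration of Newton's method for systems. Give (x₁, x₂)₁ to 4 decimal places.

At (-3/2, 1/2): F = (10.0000, -8.1250).
Jacobian J = [[-2·x₁·x₂ + 4·x₁ - 5·x₂^2 - 5·x₂, -x₁^2 - 10·x₁·x₂ - 5·x₁], [-6·x₁·x₂, -3·x₁^2 + 2·x₂]].
At the point, J = [[-8.2500, 12.7500], [4.5000, -5.7500]] (det J = -9.9375).
Solving J·Δ = −F gives Δ = (4.6384, 2.2170).
Then the next iterate is (x₁, x₂)₁ = (3.1384, 2.7170).

(3.1384, 2.7170)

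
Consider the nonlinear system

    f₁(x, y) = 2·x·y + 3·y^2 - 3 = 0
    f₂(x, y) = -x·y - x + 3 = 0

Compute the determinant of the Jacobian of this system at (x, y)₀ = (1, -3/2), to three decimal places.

J = [[2·y, 2·x + 6·y], [-y - 1, -x]].
At the point, J = [[-3.000, -7.000], [0.500, -1.000]].
det J = 6.500.

6.500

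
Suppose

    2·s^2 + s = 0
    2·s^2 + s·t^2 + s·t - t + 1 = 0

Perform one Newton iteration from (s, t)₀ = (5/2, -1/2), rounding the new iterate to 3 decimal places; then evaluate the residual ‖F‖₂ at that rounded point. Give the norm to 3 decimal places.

At (5/2, -1/2): F = (15.000, 13.375).
Jacobian J = [[4·s + 1, 0], [4·s + t^2 + t, 2·s·t + s - 1]].
At the point, J = [[11.000, 0.000], [9.750, -1.000]] (det J = -11.000).
Solving J·Δ = −F gives Δ = (-1.364, 0.080).
Then the next iterate is (s, t)₁ = (1.136, -0.420).
Re-evaluating at (1.136, -0.420): F = (3.71699, 3.72426), so ‖F‖₂ = 5.262.

5.262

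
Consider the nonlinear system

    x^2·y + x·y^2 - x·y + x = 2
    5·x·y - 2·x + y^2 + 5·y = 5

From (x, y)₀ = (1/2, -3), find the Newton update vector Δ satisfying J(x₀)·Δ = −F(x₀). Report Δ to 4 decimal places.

(-1.4348, -3.2609)

At (1/2, -3): F = (3.7500, -19.5000).
Jacobian J = [[2·x·y + y^2 - y + 1, x^2 + 2·x·y - x], [5·y - 2, 5·x + 2·y + 5]].
At the point, J = [[10.0000, -3.2500], [-17.0000, 1.5000]] (det J = -40.2500).
Solving J·Δ = −F gives Δ = (-1.4348, -3.2609).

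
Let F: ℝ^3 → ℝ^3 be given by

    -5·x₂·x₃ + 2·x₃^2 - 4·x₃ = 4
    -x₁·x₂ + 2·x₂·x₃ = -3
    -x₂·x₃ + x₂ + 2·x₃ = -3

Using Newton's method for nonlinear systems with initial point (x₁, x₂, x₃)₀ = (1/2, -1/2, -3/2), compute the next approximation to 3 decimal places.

At (1/2, -1/2, -3/2): F = (2.750, 4.750, -1.250).
Jacobian J = [[0, -5·x₃, -5·x₂ + 4·x₃ - 4], [-x₂, -x₁ + 2·x₃, 2·x₂], [0, -x₃ + 1, -x₂ + 2]].
At the point, J = [[0.000, 7.500, -7.500], [0.500, -3.500, -1.000], [0.000, 2.500, 2.500]] (det J = -18.750).
Solving J·Δ = −F gives Δ = (-8.167, 0.067, 0.433).
Then the next iterate is (x₁, x₂, x₃)₁ = (-7.667, -0.433, -1.067).

(-7.667, -0.433, -1.067)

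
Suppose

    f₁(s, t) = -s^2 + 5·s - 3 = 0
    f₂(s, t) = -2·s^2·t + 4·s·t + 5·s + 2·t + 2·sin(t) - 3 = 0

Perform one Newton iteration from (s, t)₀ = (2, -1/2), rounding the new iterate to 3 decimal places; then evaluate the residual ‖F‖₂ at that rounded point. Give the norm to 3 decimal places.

25.766

At (2, -1/2): F = (3.000, 5.04115).
Jacobian J = [[-2·s + 5, 0], [-4·s·t + 4·t + 5, -2·s^2 + 4·s + 2·cos(t) + 2]].
At the point, J = [[1.000, 0.000], [7.000, 3.75517]] (det J = 3.75517).
Solving J·Δ = −F gives Δ = (-3.000, 4.250).
Then the next iterate is (s, t)₁ = (-1.000, 3.750).
Re-evaluating at (-1.000, 3.750): F = (-9.000, -24.14312), so ‖F‖₂ = 25.766.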